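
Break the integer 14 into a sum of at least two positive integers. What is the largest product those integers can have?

Fill f[k] for k=2..14: at each k try every first piece i and multiply by the better of (k−i) uncut or f[k−i].
f[2] = 1*max(1,0) = 1*1 = 1
f[3] = max(1*2, 2*1) = 2
f[4] = max(1*3, 2*2, 3*1) = 4
f[5] = max(1*4, 2*3, 3*2, 4*1) = 6
f[6] = max(1*6, 2*4, 3*3, 4*2, 5*1) = 9
f[7] = max(1*9, 2*6, 3*4, 4*3, 5*2, 6*1) = 12
f[8] = max(1*12, 2*9, 3*6, …, 6*2, 7*1) = 18
f[9] = max(1*18, 2*12, 3*9, …, 7*2, 8*1) = 27
f[10] = max(1*27, 2*18, 3*12, …, 8*2, 9*1) = 36
f[11] = max(1*36, 2*27, 3*18, …, 9*2, 10*1) = 54
f[12] = max(1*54, 2*36, 3*27, …, 10*2, 11*1) = 81
f[13] = max(1*81, 2*54, 3*36, …, 11*2, 12*1) = 108
f[14] = max(1*108, 2*81, 3*54, …, 12*2, 13*1) = 162
One optimal split: 3 + 3 + 3 + 3 + 2; product 3*3*3*3*2 = 162.

162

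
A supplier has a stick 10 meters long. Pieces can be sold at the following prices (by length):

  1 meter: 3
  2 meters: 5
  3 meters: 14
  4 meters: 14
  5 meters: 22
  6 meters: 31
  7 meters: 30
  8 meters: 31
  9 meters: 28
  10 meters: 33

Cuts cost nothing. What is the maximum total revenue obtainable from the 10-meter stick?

48

Consider every possible first cut. v[k] is the best of p[i]+v[k−i] over all sellable i≤k.
v[1] = 3
v[2] = 6  (first piece 1, then v[1]=3)
v[3] = 14
v[4] = 17  (first piece 1, then v[3]=14)
v[5] = 22
v[6] = 31
v[7] = 34  (first piece 1, then v[6]=31)
v[8] = 37  (first piece 1, then v[7]=34)
v[9] = 45  (first piece 3, then v[6]=31)
v[10] = 48  (first piece 1, then v[9]=45)
One optimal cutting: 6 + 3 + 1 → 31 + 14 + 3 = 48.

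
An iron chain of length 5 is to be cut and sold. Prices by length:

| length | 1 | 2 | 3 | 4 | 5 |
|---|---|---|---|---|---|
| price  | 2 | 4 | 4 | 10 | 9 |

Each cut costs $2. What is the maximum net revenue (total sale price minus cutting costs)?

10

Consider every possible first cut. r[k] is the best of p[i]+r[k−i] over all sellable i≤k, charging 2 whenever i<k.
r[1] = 2
r[2] = 4
r[3] = 4  (first piece 1, then r[2]=4)
r[4] = 10
r[5] = 10  (first piece 1, then r[4]=10)
One optimal plan: pieces 4 + 1 (1 cut) → $12 − $2 = $10.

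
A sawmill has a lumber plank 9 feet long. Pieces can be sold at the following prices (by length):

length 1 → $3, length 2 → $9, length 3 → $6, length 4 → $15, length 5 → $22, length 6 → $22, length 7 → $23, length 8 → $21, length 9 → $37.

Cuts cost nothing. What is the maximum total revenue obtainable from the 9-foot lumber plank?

40

Build r[k] bottom-up: r[k] = max over allowed piece i of (p[i] + r[k−i]).
r[1] = 3
r[2] = 9
r[3] = 12  (first piece 1, then r[2]=9)
r[4] = 18  (first piece 2, then r[2]=9)
r[5] = 22
r[6] = 27  (first piece 2, then r[4]=18)
r[7] = 31  (first piece 2, then r[5]=22)
r[8] = 36  (first piece 2, then r[6]=27)
r[9] = 40  (first piece 2, then r[7]=31)
One optimal cutting: 5 + 2 + 2 → $22 + $9 + $9 = $40.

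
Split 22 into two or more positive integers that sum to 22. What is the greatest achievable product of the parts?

Define g[k] = max over 1≤i<k of i · max(k−i, g[k−i]); the inner max lets the remainder stay uncut if that's better.
g[2] = 1×max(1,0) = 1×1 = 1
g[3] = 1×max(2,1) = 1×2 = 2
g[4] = 2×max(2,1) = 2×2 = 4
g[5] = 2×max(3,2) = 2×3 = 6
g[6] = 3×max(3,2) = 3×3 = 9
g[7] = 2×max(5,6) = 2×6 = 12
g[8] = 2×max(6,9) = 2×9 = 18
g[9] = 3×max(6,9) = 3×9 = 27
g[10] = 2×max(8,18) = 2×18 = 36
g[11] = 2×max(9,27) = 2×27 = 54
g[12] = 3×max(9,27) = 3×27 = 81
g[13] = 2×max(11,54) = 2×54 = 108
g[14] = 2×max(12,81) = 2×81 = 162
g[15] = 3×max(12,81) = 3×81 = 243
g[16] = 2×max(14,162) = 2×162 = 324
g[17] = 2×max(15,243) = 2×243 = 486
g[18] = 3×max(15,243) = 3×243 = 729
g[19] = 2×max(17,486) = 2×486 = 972
g[20] = 2×max(18,729) = 2×729 = 1458
g[21] = 3×max(18,729) = 3×729 = 2187
g[22] = 2×max(20,1458) = 2×1458 = 2916
One optimal split: 3 + 3 + 3 + 3 + 3 + 3 + 2 + 2; product 3×3×3×3×3×3×2×2 = 2916.

2916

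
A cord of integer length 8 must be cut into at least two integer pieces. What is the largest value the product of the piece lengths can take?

18

Let P[k] be the best product for length k (with at least one cut). For each first piece i, the rest contributes max(k−i, P[k−i]).
P[2] = 1×max(1,0) = 1×1 = 1
P[3] = max(1×2, 2×1) = 2
P[4] = max(1×3, 2×2, 3×1) = 4
P[5] = max(1×4, 2×3, 3×2, 4×1) = 6
P[6] = max(1×6, 2×4, 3×3, 4×2, 5×1) = 9
P[7] = max(1×9, 2×6, 3×4, 4×3, 5×2, 6×1) = 12
P[8] = max(1×12, 2×9, 3×6, …, 6×2, 7×1) = 18
One optimal split: 3 + 3 + 2; product 3×3×2 = 18.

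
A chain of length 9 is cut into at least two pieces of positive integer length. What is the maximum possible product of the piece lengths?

27

Fill P[k] for k=2..9: at each k try every first piece i and multiply by the better of (k−i) uncut or P[k−i].
P[2] = 1·max(1,0) = 1·1 = 1
P[3] = 1·max(2,1) = 1·2 = 2
P[4] = 2·max(2,1) = 2·2 = 4
P[5] = 2·max(3,2) = 2·3 = 6
P[6] = 3·max(3,2) = 3·3 = 9
P[7] = 2·max(5,6) = 2·6 = 12
P[8] = 2·max(6,9) = 2·9 = 18
P[9] = 3·max(6,9) = 3·9 = 27
One optimal split: 3 + 3 + 3; product 3·3·3 = 27.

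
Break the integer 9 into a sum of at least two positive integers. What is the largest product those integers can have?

27

Let P[k] be the best product for length k (with at least one cut). For each first piece i, the rest contributes max(k−i, P[k−i]).
Small cases: P[2]=1.
P[3] = max(1*2, 2*1) = 2
P[4] = max(1*3, 2*2, 3*1) = 4
P[5] = max(1*4, 2*3, 3*2, 4*1) = 6
P[6] = max(1*6, 2*4, 3*3, 4*2, 5*1) = 9
P[7] = max(1*9, 2*6, 3*4, 4*3, 5*2, 6*1) = 12
P[8] = max(1*12, 2*9, 3*6, …, 6*2, 7*1) = 18
P[9] = max(1*18, 2*12, 3*9, …, 7*2, 8*1) = 27
One optimal split: 3 + 3 + 3; product 3*3*3 = 27.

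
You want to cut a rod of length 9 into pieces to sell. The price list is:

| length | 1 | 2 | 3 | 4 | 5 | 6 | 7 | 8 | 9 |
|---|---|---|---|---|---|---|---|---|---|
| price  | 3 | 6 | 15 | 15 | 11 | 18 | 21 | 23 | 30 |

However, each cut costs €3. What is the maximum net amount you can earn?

Consider every possible first cut. v[k] is the best of p[i]+v[k−i] over all sellable i≤k, charging 3 whenever i<k.
v[1] = 3
v[2] = max(3+3-3, 6+0) = 6
v[3] = max(3+6-3, 6+3-3, 15+0) = 15
v[4] = max(3+15-3, 6+6-3, 15+3-3, 15+0) = 15
v[5] = max(3+15-3, 6+15-3, 15+6-3, 15+3-3, 11+0) = 18
v[6] = max(3+18-3, 6+15-3, 15+15-3, 15+6-3, 11+3-3, 18+0) = 27
v[7] = max(3+27-3, 6+18-3, 15+15-3, …, 18+3-3, 21+0) = 27
v[8] = max(3+27-3, 6+27-3, 15+18-3, …, 21+3-3, 23+0) = 30
v[9] = max(3+30-3, 6+27-3, 15+27-3, …, 23+3-3, 30+0) = 39
One optimal plan: pieces 3 + 3 + 3 (2 cuts) → €45 − €6 = €39.

39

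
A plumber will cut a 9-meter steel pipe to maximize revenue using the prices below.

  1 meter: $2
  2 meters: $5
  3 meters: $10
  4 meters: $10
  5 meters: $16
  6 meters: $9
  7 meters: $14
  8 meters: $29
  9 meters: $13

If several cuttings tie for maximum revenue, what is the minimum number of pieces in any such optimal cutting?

2

Build r[k] bottom-up: r[k] = max over allowed piece i of (p[i] + r[k−i]).
r[1] = 2
r[2] = 5
r[3] = 10
r[4] = 12  (first piece 1, then r[3]=10)
r[5] = 16
r[6] = 20  (first piece 3, then r[3]=10)
r[7] = 22  (first piece 1, then r[6]=20)
r[8] = 29
r[9] = 31  (first piece 1, then r[8]=29)
Maximum revenue is $31.
Now minimize piece count subject to staying optimal: for each k, pieces[k] = 1 + min over i with p[i]+r[k−i]=r[k] of pieces[k−i].
pieces[6] = 2
pieces[7] = 3
pieces[8] = 1
pieces[9] = 2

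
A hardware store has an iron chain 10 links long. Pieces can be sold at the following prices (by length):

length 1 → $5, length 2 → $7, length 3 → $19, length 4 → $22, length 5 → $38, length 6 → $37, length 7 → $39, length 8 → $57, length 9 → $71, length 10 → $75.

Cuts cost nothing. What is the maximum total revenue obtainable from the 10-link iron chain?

76

Consider every possible first cut. best[k] is the best of p[i]+best[k−i] over all sellable i≤k.
best[1] = 5
best[2] = 10  (first piece 1, then best[1]=5)
best[3] = 19
best[4] = 24  (first piece 1, then best[3]=19)
best[5] = 38
best[6] = 43  (first piece 1, then best[5]=38)
best[7] = 48  (first piece 1, then best[6]=43)
best[8] = 57  (first piece 3, then best[5]=38)
best[9] = 71
best[10] = 76  (first piece 1, then best[9]=71)
One optimal cutting: 9 + 1 → $71 + $5 = $76.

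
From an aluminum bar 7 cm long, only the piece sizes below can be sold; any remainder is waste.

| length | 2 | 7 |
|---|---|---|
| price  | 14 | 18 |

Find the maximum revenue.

42

Consider every possible first cut. f[k] is the best of p[i]+f[k−i] over all sellable i≤k.
f[1] = 0
f[2] = 14
f[3] = 14
f[4] = 28  (first piece 2, then f[2]=14)
f[5] = 28
f[6] = 42  (first piece 2, then f[4]=28)
f[7] = 42
One optimal cutting: pieces 2 + 2 + 2 with 1 cm of scrap → $42.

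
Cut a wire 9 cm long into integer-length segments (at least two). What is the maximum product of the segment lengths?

Fill prod[k] for k=2..9: at each k try every first piece i and multiply by the better of (k−i) uncut or prod[k−i].
prod[2] = 1*max(1,0) = 1*1 = 1
prod[3] = 1*max(2,1) = 1*2 = 2
prod[4] = 2*max(2,1) = 2*2 = 4
prod[5] = 2*max(3,2) = 2*3 = 6
prod[6] = 3*max(3,2) = 3*3 = 9
prod[7] = 2*max(5,6) = 2*6 = 12
prod[8] = 2*max(6,9) = 2*9 = 18
prod[9] = 3*max(6,9) = 3*9 = 27
One optimal split: 3 + 3 + 3; product 3*3*3 = 27.

27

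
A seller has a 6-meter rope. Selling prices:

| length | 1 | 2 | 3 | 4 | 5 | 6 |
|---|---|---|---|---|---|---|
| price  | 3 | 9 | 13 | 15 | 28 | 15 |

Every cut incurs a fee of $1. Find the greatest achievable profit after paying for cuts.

30

Build r[k] bottom-up: r[k] = max over allowed piece i of (p[i] + r[k−i]) − 1 per cut.
r[1] = 3
r[2] = max(3+3-1, 9+0) = 9
r[3] = max(3+9-1, 9+3-1, 13+0) = 13
r[4] = max(3+13-1, 9+9-1, 13+3-1, 15+0) = 17
r[5] = max(3+17-1, 9+13-1, 13+9-1, 15+3-1, 28+0) = 28
r[6] = max(3+28-1, 9+17-1, 13+13-1, 15+9-1, 28+3-1, 15+0) = 30
One optimal plan: pieces 5 + 1 (1 cut) → $31 − $1 = $30.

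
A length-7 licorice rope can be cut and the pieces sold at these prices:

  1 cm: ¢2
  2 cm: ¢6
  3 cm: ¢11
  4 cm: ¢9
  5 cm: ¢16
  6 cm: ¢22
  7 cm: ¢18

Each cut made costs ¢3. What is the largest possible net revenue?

21

Let net[k] be the best obtainable value from length k. For each k, try every first piece i and keep the best of price[i] + net[k−i] minus the 3 cut fee when i<k.
net[1] = 2
net[2] = 6
net[3] = 11
net[4] = 10  (first piece 1, then net[3]=11)
net[5] = 16
net[6] = 22
net[7] = 21  (first piece 1, then net[6]=22)
One optimal plan: pieces 6 + 1 (1 cut) → ¢24 − ¢3 = ¢21.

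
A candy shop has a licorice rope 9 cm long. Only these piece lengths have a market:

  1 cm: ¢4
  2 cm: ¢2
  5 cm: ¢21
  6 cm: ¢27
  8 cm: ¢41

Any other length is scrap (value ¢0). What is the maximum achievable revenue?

45

Build r[k] bottom-up: r[k] = max over allowed piece i of (p[i] + r[k−i]).
r[1] = 4
r[2] = 8  (first piece 1, then r[1]=4)
r[3] = 12  (first piece 1, then r[2]=8)
r[4] = 16  (first piece 1, then r[3]=12)
r[5] = 21
r[6] = 27
r[7] = 31  (first piece 1, then r[6]=27)
r[8] = 41
r[9] = 45  (first piece 1, then r[8]=41)
One optimal cutting: 8 + 1 → ¢45.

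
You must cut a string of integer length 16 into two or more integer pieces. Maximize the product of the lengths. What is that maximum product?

324

Define f[k] = max over 1≤i<k of i · max(k−i, f[k−i]); the inner max lets the remainder stay uncut if that's better.
f[2] = 1*max(1,0) = 1*1 = 1
f[3] = max(1*2, 2*1) = 2
f[4] = max(1*3, 2*2, 3*1) = 4
f[5] = max(1*4, 2*3, 3*2, 4*1) = 6
f[6] = max(1*6, 2*4, 3*3, 4*2, 5*1) = 9
f[7] = max(1*9, 2*6, 3*4, 4*3, 5*2, 6*1) = 12
f[8] = max(1*12, 2*9, 3*6, …, 6*2, 7*1) = 18
f[9] = max(1*18, 2*12, 3*9, …, 7*2, 8*1) = 27
f[10] = max(1*27, 2*18, 3*12, …, 8*2, 9*1) = 36
f[11] = max(1*36, 2*27, 3*18, …, 9*2, 10*1) = 54
f[12] = max(1*54, 2*36, 3*27, …, 10*2, 11*1) = 81
f[13] = max(1*81, 2*54, 3*36, …, 11*2, 12*1) = 108
f[14] = max(1*108, 2*81, 3*54, …, 12*2, 13*1) = 162
f[15] = max(1*162, 2*108, 3*81, …, 13*2, 14*1) = 243
f[16] = max(1*243, 2*162, 3*108, …, 14*2, 15*1) = 324
One optimal split: 3 + 3 + 3 + 3 + 2 + 2; product 3*3*3*3*2*2 = 324.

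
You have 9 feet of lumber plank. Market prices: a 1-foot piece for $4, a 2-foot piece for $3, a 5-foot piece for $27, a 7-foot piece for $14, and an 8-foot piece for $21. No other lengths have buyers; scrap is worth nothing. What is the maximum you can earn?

43

Consider every possible first cut. f[k] is the best of p[i]+f[k−i] over all sellable i≤k.
f[1] = 4
f[2] = max(4+4, 3+0) = 8
f[3] = max(4+8, 3+4) = 12
f[4] = max(4+12, 3+8) = 16
f[5] = max(4+16, 3+12, 27+0) = 27
f[6] = max(4+27, 3+16, 27+4) = 31
f[7] = max(4+31, 3+27, 27+8, 14+0) = 35
f[8] = max(4+35, 3+31, 27+12, 14+4, 21+0) = 39
f[9] = max(4+39, 3+35, 27+16, 14+8, 21+4) = 43
One optimal cutting: 5 + 1 + 1 + 1 + 1 → $43.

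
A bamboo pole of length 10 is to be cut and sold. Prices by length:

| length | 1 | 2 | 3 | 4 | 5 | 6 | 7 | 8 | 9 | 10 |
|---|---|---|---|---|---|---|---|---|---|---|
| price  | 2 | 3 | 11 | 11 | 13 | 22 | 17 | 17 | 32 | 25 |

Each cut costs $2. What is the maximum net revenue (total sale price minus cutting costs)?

Let net[k] be the best obtainable value from length k. For each k, try every first piece i and keep the best of price[i] + net[k−i] minus the 2 cut fee when i<k.
net[1] = 2
net[2] = 3
net[3] = 11
net[4] = 11  (first piece 1, then net[3]=11)
net[5] = 13
net[6] = 22
net[7] = 22  (first piece 1, then net[6]=22)
net[8] = 23  (first piece 2, then net[6]=22)
net[9] = 32
net[10] = 32  (first piece 1, then net[9]=32)
One optimal plan: pieces 9 + 1 (1 cut) → $34 − $2 = $32.

32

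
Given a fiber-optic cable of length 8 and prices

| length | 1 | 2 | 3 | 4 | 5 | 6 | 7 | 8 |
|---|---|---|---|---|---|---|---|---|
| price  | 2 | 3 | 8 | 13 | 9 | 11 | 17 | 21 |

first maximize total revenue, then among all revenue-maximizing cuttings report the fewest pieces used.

2

Let r[k] be the best obtainable value from length k. For each k, try every first piece i and keep the best of price[i] + r[k−i].
r[1] = 2
r[2] = max(2+2, 3+0) = 4
r[3] = max(2+4, 3+2, 8+0) = 8
r[4] = max(2+8, 3+4, 8+2, 13+0) = 13
r[5] = max(2+13, 3+8, 8+4, 13+2, 9+0) = 15
r[6] = max(2+15, 3+13, 8+8, 13+4, 9+2, 11+0) = 17
r[7] = max(2+17, 3+15, 8+13, …, 11+2, 17+0) = 21
r[8] = max(2+21, 3+17, 8+15, …, 17+2, 21+0) = 26
Maximum revenue is $26.
Now minimize piece count subject to staying optimal: for each k, pieces[k] = 1 + min over i with p[i]+r[k−i]=r[k] of pieces[k−i].
pieces[5] = 2
pieces[6] = 3
pieces[7] = 2
pieces[8] = 2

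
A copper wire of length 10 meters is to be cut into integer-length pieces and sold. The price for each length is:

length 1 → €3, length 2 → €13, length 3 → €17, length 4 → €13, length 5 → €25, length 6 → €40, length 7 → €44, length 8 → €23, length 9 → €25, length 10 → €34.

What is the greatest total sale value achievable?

66

Let v[k] be the best obtainable value from length k. For each k, try every first piece i and keep the best of price[i] + v[k−i].
v[1] = 3
v[2] = max(3+3, 13+0) = 13
v[3] = max(3+13, 13+3, 17+0) = 17
v[4] = max(3+17, 13+13, 17+3, 13+0) = 26
v[5] = max(3+26, 13+17, 17+13, 13+3, 25+0) = 30
v[6] = max(3+30, 13+26, 17+17, 13+13, 25+3, 40+0) = 40
v[7] = max(3+40, 13+30, 17+26, …, 40+3, 44+0) = 44
v[8] = max(3+44, 13+40, 17+30, …, 44+3, 23+0) = 53
v[9] = max(3+53, 13+44, 17+40, …, 23+3, 25+0) = 57
v[10] = max(3+57, 13+53, 17+44, …, 25+3, 34+0) = 66
One optimal cutting: 6 + 2 + 2 → €40 + €13 + €13 = €66.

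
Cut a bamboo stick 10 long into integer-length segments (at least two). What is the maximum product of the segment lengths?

Fill prod[k] for k=2..10: at each k try every first piece i and multiply by the better of (k−i) uncut or prod[k−i].
prod[2] = 1·max(1,0) = 1·1 = 1
prod[3] = max(1·2, 2·1) = 2
prod[4] = max(1·3, 2·2, 3·1) = 4
prod[5] = max(1·4, 2·3, 3·2, 4·1) = 6
prod[6] = max(1·6, 2·4, 3·3, 4·2, 5·1) = 9
prod[7] = max(1·9, 2·6, 3·4, 4·3, 5·2, 6·1) = 12
prod[8] = max(1·12, 2·9, 3·6, …, 6·2, 7·1) = 18
prod[9] = max(1·18, 2·12, 3·9, …, 7·2, 8·1) = 27
prod[10] = max(1·27, 2·18, 3·12, …, 8·2, 9·1) = 36
One optimal split: 3 + 3 + 2 + 2; product 3·3·2·2 = 36.

36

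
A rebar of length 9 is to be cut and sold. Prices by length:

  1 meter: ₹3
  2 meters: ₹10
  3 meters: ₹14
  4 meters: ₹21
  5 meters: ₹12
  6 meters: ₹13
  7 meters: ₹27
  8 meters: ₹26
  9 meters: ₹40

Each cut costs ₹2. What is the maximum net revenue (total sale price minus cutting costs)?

41

Let v[k] be the best obtainable value from length k. For each k, try every first piece i and keep the best of price[i] + v[k−i] minus the 2 cut fee when i<k.
v[1] = 3
v[2] = max(3+3-2, 10+0) = 10
v[3] = max(3+10-2, 10+3-2, 14+0) = 14
v[4] = max(3+14-2, 10+10-2, 14+3-2, 21+0) = 21
v[5] = max(3+21-2, 10+14-2, 14+10-2, 21+3-2, 12+0) = 22
v[6] = max(3+22-2, 10+21-2, 14+14-2, 21+10-2, 12+3-2, 13+0) = 29
v[7] = max(3+29-2, 10+22-2, 14+21-2, …, 13+3-2, 27+0) = 33
v[8] = max(3+33-2, 10+29-2, 14+22-2, …, 27+3-2, 26+0) = 40
v[9] = max(3+40-2, 10+33-2, 14+29-2, …, 26+3-2, 40+0) = 41
One optimal plan: pieces 4 + 4 + 1 (2 cuts) → ₹45 − ₹4 = ₹41.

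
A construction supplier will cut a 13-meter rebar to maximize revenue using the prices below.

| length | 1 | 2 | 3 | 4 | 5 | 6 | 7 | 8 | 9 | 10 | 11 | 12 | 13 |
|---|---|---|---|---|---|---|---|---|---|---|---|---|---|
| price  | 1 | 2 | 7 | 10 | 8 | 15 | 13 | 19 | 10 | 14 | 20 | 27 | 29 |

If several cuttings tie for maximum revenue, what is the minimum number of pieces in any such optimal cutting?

3

Let r[k] be the best obtainable value from length k. For each k, try every first piece i and keep the best of price[i] + r[k−i].
r[1] = 1
r[2] = 2  (first piece 1, then r[1]=1)
r[3] = 7
r[4] = 10
r[5] = 11  (first piece 1, then r[4]=10)
r[6] = 15
r[7] = 17  (first piece 3, then r[4]=10)
r[8] = 20  (first piece 4, then r[4]=10)
r[9] = 22  (first piece 3, then r[6]=15)
r[10] = 25  (first piece 4, then r[6]=15)
r[11] = 27  (first piece 3, then r[8]=20)
r[12] = 30  (first piece 4, then r[8]=20)
r[13] = 32  (first piece 3, then r[10]=25)
Maximum revenue is ₹32.
Now minimize piece count subject to staying optimal: for each k, pieces[k] = 1 + min over i with p[i]+r[k−i]=r[k] of pieces[k−i].
pieces[10] = 2
pieces[11] = 3
pieces[12] = 2
pieces[13] = 3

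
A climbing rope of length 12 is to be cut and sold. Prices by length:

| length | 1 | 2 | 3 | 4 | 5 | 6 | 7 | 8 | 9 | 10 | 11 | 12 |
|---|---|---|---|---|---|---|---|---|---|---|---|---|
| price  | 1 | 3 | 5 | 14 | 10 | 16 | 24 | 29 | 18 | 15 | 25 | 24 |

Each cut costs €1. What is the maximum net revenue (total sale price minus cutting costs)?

42

Let r[k] be the best obtainable value from length k. For each k, try every first piece i and keep the best of price[i] + r[k−i] minus the 1 cut fee when i<k.
r[1] = 1
r[2] = max(1+1-1, 3+0) = 3
r[3] = max(1+3-1, 3+1-1, 5+0) = 5
r[4] = max(1+5-1, 3+3-1, 5+1-1, 14+0) = 14
r[5] = max(1+14-1, 3+5-1, 5+3-1, 14+1-1, 10+0) = 14
r[6] = max(1+14-1, 3+14-1, 5+5-1, 14+3-1, 10+1-1, 16+0) = 16
r[7] = max(1+16-1, 3+14-1, 5+14-1, …, 16+1-1, 24+0) = 24
r[8] = max(1+24-1, 3+16-1, 5+14-1, …, 24+1-1, 29+0) = 29
r[9] = max(1+29-1, 3+24-1, 5+16-1, …, 29+1-1, 18+0) = 29
r[10] = max(1+29-1, 3+29-1, 5+24-1, …, 18+1-1, 15+0) = 31
r[11] = max(1+31-1, 3+29-1, 5+29-1, …, 15+1-1, 25+0) = 37
r[12] = max(1+37-1, 3+31-1, 5+29-1, …, 25+1-1, 24+0) = 42
One optimal plan: pieces 8 + 4 (1 cut) → €43 − €1 = €42.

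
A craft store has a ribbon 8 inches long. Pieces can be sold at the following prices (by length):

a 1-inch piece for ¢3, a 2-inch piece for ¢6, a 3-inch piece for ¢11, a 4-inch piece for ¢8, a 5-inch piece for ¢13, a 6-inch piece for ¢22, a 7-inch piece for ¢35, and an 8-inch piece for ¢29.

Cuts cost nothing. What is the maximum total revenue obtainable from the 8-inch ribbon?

38

Consider every possible first cut. best[k] is the best of p[i]+best[k−i] over all sellable i≤k.
best[1] = 3
best[2] = max(3+3, 6+0) = 6
best[3] = max(3+6, 6+3, 11+0) = 11
best[4] = max(3+11, 6+6, 11+3, 8+0) = 14
best[5] = max(3+14, 6+11, 11+6, 8+3, 13+0) = 17
best[6] = max(3+17, 6+14, 11+11, 8+6, 13+3, 22+0) = 22
best[7] = max(3+22, 6+17, 11+14, …, 22+3, 35+0) = 35
best[8] = max(3+35, 6+22, 11+17, …, 35+3, 29+0) = 38
One optimal cutting: 7 + 1 → ¢35 + ¢3 = ¢38.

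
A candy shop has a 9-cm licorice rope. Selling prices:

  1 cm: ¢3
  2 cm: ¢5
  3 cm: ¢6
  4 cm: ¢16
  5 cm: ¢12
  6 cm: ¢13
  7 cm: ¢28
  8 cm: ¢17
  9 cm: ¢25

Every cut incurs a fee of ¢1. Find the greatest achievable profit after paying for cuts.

33

Let net[k] be the best obtainable value from length k. For each k, try every first piece i and keep the best of price[i] + net[k−i] minus the 1 cut fee when i<k.
net[1] = 3
net[2] = 5  (first piece 1, then net[1]=3)
net[3] = 7  (first piece 1, then net[2]=5)
net[4] = 16
net[5] = 18  (first piece 1, then net[4]=16)
net[6] = 20  (first piece 1, then net[5]=18)
net[7] = 28
net[8] = 31  (first piece 4, then net[4]=16)
net[9] = 33  (first piece 1, then net[8]=31)
One optimal plan: pieces 4 + 4 + 1 (2 cuts) → ¢35 − ¢2 = ¢33.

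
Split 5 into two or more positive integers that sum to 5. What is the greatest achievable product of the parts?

6

Let m[k] be the best product for length k (with at least one cut). For each first piece i, the rest contributes max(k−i, m[k−i]).
m[2] = 1×max(1,0) = 1×1 = 1
m[3] = max(1×2, 2×1) = 2
m[4] = max(1×3, 2×2, 3×1) = 4
m[5] = max(1×4, 2×3, 3×2, 4×1) = 6
One optimal split: 3 + 2; product 3×2 = 6.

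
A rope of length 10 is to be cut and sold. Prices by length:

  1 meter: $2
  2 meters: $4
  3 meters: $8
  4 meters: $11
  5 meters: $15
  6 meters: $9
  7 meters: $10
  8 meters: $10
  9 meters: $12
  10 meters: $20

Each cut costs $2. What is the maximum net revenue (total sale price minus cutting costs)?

Let net[k] be the best obtainable value from length k. For each k, try every first piece i and keep the best of price[i] + net[k−i] minus the 2 cut fee when i<k.
net[1] = 2
net[2] = 4
net[3] = 8
net[4] = 11
net[5] = 15
net[6] = 15  (first piece 1, then net[5]=15)
net[7] = 17  (first piece 2, then net[5]=15)
net[8] = 21  (first piece 3, then net[5]=15)
net[9] = 24  (first piece 4, then net[5]=15)
net[10] = 28  (first piece 5, then net[5]=15)
One optimal plan: pieces 5 + 5 (1 cut) → $30 − $2 = $28.

28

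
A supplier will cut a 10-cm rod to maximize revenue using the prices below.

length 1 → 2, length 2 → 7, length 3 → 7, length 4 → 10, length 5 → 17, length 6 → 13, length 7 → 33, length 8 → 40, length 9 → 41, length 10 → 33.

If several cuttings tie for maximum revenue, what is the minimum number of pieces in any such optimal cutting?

Let r[k] be the best obtainable value from length k. For each k, try every first piece i and keep the best of price[i] + r[k−i].
r[1] = 2
r[2] = max(2+2, 7+0) = 7
r[3] = max(2+7, 7+2, 7+0) = 9
r[4] = max(2+9, 7+7, 7+2, 10+0) = 14
r[5] = max(2+14, 7+9, 7+7, 10+2, 17+0) = 17
r[6] = max(2+17, 7+14, 7+9, 10+7, 17+2, 13+0) = 21
r[7] = max(2+21, 7+17, 7+14, …, 13+2, 33+0) = 33
r[8] = max(2+33, 7+21, 7+17, …, 33+2, 40+0) = 40
r[9] = max(2+40, 7+33, 7+21, …, 40+2, 41+0) = 42
r[10] = max(2+42, 7+40, 7+33, …, 41+2, 33+0) = 47
Maximum revenue is 47.
Now minimize piece count subject to staying optimal: for each k, pieces[k] = 1 + min over i with p[i]+r[k−i]=r[k] of pieces[k−i].
pieces[7] = 1
pieces[8] = 1
pieces[9] = 2
pieces[10] = 2

2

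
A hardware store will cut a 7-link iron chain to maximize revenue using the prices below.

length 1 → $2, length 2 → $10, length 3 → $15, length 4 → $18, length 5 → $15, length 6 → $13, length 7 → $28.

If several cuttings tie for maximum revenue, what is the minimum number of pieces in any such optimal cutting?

Consider every possible first cut. r[k] is the best of p[i]+r[k−i] over all sellable i≤k.
r[1] = 2
r[2] = max(2+2, 10+0) = 10
r[3] = max(2+10, 10+2, 15+0) = 15
r[4] = max(2+15, 10+10, 15+2, 18+0) = 20
r[5] = max(2+20, 10+15, 15+10, 18+2, 15+0) = 25
r[6] = max(2+25, 10+20, 15+15, 18+10, 15+2, 13+0) = 30
r[7] = max(2+30, 10+25, 15+20, …, 13+2, 28+0) = 35
Maximum revenue is $35.
Now minimize piece count subject to staying optimal: for each k, pieces[k] = 1 + min over i with p[i]+r[k−i]=r[k] of pieces[k−i].
pieces[4] = 2
pieces[5] = 2
pieces[6] = 2
pieces[7] = 3

3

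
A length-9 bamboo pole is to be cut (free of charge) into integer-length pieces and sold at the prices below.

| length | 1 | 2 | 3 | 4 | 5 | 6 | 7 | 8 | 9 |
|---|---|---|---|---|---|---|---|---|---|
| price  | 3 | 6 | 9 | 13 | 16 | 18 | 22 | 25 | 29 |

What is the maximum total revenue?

29

Consider every possible first cut. v[k] is the best of p[i]+v[k−i] over all sellable i≤k.
v[1] = 3
v[2] = max(3+3, 6+0) = 6
v[3] = max(3+6, 6+3, 9+0) = 9
v[4] = max(3+9, 6+6, 9+3, 13+0) = 13
v[5] = max(3+13, 6+9, 9+6, 13+3, 16+0) = 16
v[6] = max(3+16, 6+13, 9+9, 13+6, 16+3, 18+0) = 19
v[7] = max(3+19, 6+16, 9+13, …, 18+3, 22+0) = 22
v[8] = max(3+22, 6+19, 9+16, …, 22+3, 25+0) = 26
v[9] = max(3+26, 6+22, 9+19, …, 25+3, 29+0) = 29
One optimal cutting: 4 + 4 + 1 → $13 + $13 + $3 = $29.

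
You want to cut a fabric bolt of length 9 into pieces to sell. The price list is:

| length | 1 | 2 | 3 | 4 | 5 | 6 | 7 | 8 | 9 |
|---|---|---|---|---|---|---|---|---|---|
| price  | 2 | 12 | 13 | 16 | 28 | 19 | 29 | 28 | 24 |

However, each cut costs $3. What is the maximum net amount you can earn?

Build r[k] bottom-up: r[k] = max over allowed piece i of (p[i] + r[k−i]) − 3 per cut.
r[1] = 2
r[2] = 12
r[3] = 13
r[4] = 21  (first piece 2, then r[2]=12)
r[5] = 28
r[6] = 30  (first piece 2, then r[4]=21)
r[7] = 37  (first piece 2, then r[5]=28)
r[8] = 39  (first piece 2, then r[6]=30)
r[9] = 46  (first piece 2, then r[7]=37)
One optimal plan: pieces 5 + 2 + 2 (2 cuts) → $52 − $6 = $46.

46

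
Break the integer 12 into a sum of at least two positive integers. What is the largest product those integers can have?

Fill m[k] for k=2..12: at each k try every first piece i and multiply by the better of (k−i) uncut or m[k−i].
Small cases: m[2]=1, m[3]=2, m[4]=4, m[5]=6, m[6]=9, m[7]=12.
m[8] = max(1×12, 2×9, 3×6, …, 6×2, 7×1) = 18
m[9] = max(1×18, 2×12, 3×9, …, 7×2, 8×1) = 27
m[10] = max(1×27, 2×18, 3×12, …, 8×2, 9×1) = 36
m[11] = max(1×36, 2×27, 3×18, …, 9×2, 10×1) = 54
m[12] = max(1×54, 2×36, 3×27, …, 10×2, 11×1) = 81
One optimal split: 3 + 3 + 3 + 3; product 3×3×3×3 = 81.

81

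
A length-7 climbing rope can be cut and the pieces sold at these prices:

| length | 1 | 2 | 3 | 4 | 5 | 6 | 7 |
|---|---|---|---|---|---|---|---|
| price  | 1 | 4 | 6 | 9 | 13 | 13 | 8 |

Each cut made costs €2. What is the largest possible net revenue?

Consider every possible first cut. v[k] is the best of p[i]+v[k−i] over all sellable i≤k, charging 2 whenever i<k.
v[1] = 1
v[2] = max(1+1-2, 4+0) = 4
v[3] = max(1+4-2, 4+1-2, 6+0) = 6
v[4] = max(1+6-2, 4+4-2, 6+1-2, 9+0) = 9
v[5] = max(1+9-2, 4+6-2, 6+4-2, 9+1-2, 13+0) = 13
v[6] = max(1+13-2, 4+9-2, 6+6-2, 9+4-2, 13+1-2, 13+0) = 13
v[7] = max(1+13-2, 4+13-2, 6+9-2, …, 13+1-2, 8+0) = 15
One optimal plan: pieces 5 + 2 (1 cut) → €17 − €2 = €15.

15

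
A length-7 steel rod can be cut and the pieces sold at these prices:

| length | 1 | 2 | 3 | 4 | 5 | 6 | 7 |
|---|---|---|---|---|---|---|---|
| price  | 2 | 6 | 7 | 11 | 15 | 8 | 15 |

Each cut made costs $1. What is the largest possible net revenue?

Build net[k] bottom-up: net[k] = max over allowed piece i of (p[i] + net[k−i]) − 1 per cut.
net[1] = 2
net[2] = max(2+2-1, 6+0) = 6
net[3] = max(2+6-1, 6+2-1, 7+0) = 7
net[4] = max(2+7-1, 6+6-1, 7+2-1, 11+0) = 11
net[5] = max(2+11-1, 6+7-1, 7+6-1, 11+2-1, 15+0) = 15
net[6] = max(2+15-1, 6+11-1, 7+7-1, 11+6-1, 15+2-1, 8+0) = 16
net[7] = max(2+16-1, 6+15-1, 7+11-1, …, 8+2-1, 15+0) = 20
One optimal plan: pieces 5 + 2 (1 cut) → $21 − $1 = $20.

20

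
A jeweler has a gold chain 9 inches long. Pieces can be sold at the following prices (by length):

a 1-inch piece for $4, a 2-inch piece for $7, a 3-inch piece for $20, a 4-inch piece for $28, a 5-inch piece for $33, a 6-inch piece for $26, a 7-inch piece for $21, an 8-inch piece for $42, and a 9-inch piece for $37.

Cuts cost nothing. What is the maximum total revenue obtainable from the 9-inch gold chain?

Consider every possible first cut. v[k] is the best of p[i]+v[k−i] over all sellable i≤k.
v[1] = 4
v[2] = 8  (first piece 1, then v[1]=4)
v[3] = 20
v[4] = 28
v[5] = 33
v[6] = 40  (first piece 3, then v[3]=20)
v[7] = 48  (first piece 3, then v[4]=28)
v[8] = 56  (first piece 4, then v[4]=28)
v[9] = 61  (first piece 4, then v[5]=33)
One optimal cutting: 5 + 4 → $33 + $28 = $61.

61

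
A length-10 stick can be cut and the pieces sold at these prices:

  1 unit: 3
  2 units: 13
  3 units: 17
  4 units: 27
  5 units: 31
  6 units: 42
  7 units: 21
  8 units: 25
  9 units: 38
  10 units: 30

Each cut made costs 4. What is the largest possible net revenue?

Build r[k] bottom-up: r[k] = max over allowed piece i of (p[i] + r[k−i]) − 4 per cut.
r[1] = 3
r[2] = 13
r[3] = 17
r[4] = 27
r[5] = 31
r[6] = 42
r[7] = 41  (first piece 1, then r[6]=42)
r[8] = 51  (first piece 2, then r[6]=42)
r[9] = 55  (first piece 3, then r[6]=42)
r[10] = 65  (first piece 4, then r[6]=42)
One optimal plan: pieces 6 + 4 (1 cut) → 69 − 4 = 65.

65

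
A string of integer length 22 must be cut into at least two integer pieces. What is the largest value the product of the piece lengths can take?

2916

Define prod[k] = max over 1≤i<k of i · max(k−i, prod[k−i]); the inner max lets the remainder stay uncut if that's better.
prod[2] = 1*max(1,0) = 1*1 = 1
prod[3] = max(1*2, 2*1) = 2
prod[4] = max(1*3, 2*2, 3*1) = 4
prod[5] = max(1*4, 2*3, 3*2, 4*1) = 6
prod[6] = max(1*6, 2*4, 3*3, 4*2, 5*1) = 9
prod[7] = max(1*9, 2*6, 3*4, 4*3, 5*2, 6*1) = 12
prod[8] = max(1*12, 2*9, 3*6, …, 6*2, 7*1) = 18
prod[9] = max(1*18, 2*12, 3*9, …, 7*2, 8*1) = 27
prod[10] = max(1*27, 2*18, 3*12, …, 8*2, 9*1) = 36
prod[11] = max(1*36, 2*27, 3*18, …, 9*2, 10*1) = 54
prod[12] = max(1*54, 2*36, 3*27, …, 10*2, 11*1) = 81
prod[13] = max(1*81, 2*54, 3*36, …, 11*2, 12*1) = 108
prod[14] = max(1*108, 2*81, 3*54, …, 12*2, 13*1) = 162
prod[15] = max(1*162, 2*108, 3*81, …, 13*2, 14*1) = 243
prod[16] = max(1*243, 2*162, 3*108, …, 14*2, 15*1) = 324
prod[17] = max(1*324, 2*243, 3*162, …, 15*2, 16*1) = 486
prod[18] = max(1*486, 2*324, 3*243, …, 16*2, 17*1) = 729
prod[19] = max(1*729, 2*486, 3*324, …, 17*2, 18*1) = 972
prod[20] = max(1*972, 2*729, 3*486, …, 18*2, 19*1) = 1458
prod[21] = max(1*1458, 2*972, 3*729, …, 19*2, 20*1) = 2187
prod[22] = max(1*2187, 2*1458, 3*972, …, 20*2, 21*1) = 2916
One optimal split: 3 + 3 + 3 + 3 + 3 + 3 + 2 + 2; product 3*3*3*3*3*3*2*2 = 2916.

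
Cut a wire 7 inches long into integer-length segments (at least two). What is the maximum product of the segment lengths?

12

Define prod[k] = max over 1≤i<k of i · max(k−i, prod[k−i]); the inner max lets the remainder stay uncut if that's better.
prod[2] = 1*max(1,0) = 1*1 = 1
prod[3] = 1*max(2,1) = 1*2 = 2
prod[4] = 2*max(2,1) = 2*2 = 4
prod[5] = 2*max(3,2) = 2*3 = 6
prod[6] = 3*max(3,2) = 3*3 = 9
prod[7] = 2*max(5,6) = 2*6 = 12
One optimal split: 3 + 2 + 2; product 3*2*2 = 12.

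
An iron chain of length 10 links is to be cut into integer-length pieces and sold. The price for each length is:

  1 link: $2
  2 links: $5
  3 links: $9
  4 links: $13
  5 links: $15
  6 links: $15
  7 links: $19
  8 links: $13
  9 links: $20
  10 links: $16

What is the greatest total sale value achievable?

Consider every possible first cut. R[k] is the best of p[i]+R[k−i] over all sellable i≤k.
R[1] = 2
R[2] = 5
R[3] = 9
R[4] = 13
R[5] = 15  (first piece 1, then R[4]=13)
R[6] = 18  (first piece 2, then R[4]=13)
R[7] = 22  (first piece 3, then R[4]=13)
R[8] = 26  (first piece 4, then R[4]=13)
R[9] = 28  (first piece 1, then R[8]=26)
R[10] = 31  (first piece 2, then R[8]=26)
One optimal cutting: 4 + 4 + 2 → $13 + $13 + $5 = $31.

31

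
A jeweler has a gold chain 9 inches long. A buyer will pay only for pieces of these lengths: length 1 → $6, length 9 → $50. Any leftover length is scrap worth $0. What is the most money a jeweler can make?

Build best[k] bottom-up: best[k] = max over allowed piece i of (p[i] + best[k−i]).
best[1] = 6
best[2] = 12  (first piece 1, then best[1]=6)
best[3] = 18  (first piece 1, then best[2]=12)
best[4] = 24  (first piece 1, then best[3]=18)
best[5] = 30  (first piece 1, then best[4]=24)
best[6] = 36  (first piece 1, then best[5]=30)
best[7] = 42  (first piece 1, then best[6]=36)
best[8] = 48  (first piece 1, then best[7]=42)
best[9] = 54  (first piece 1, then best[8]=48)
One optimal cutting: 1 + 1 + 1 + 1 + 1 + 1 + 1 + 1 + 1 → $54.

54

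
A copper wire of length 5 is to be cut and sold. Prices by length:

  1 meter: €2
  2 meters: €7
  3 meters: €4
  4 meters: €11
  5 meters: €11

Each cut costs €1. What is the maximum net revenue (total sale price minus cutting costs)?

14

Build net[k] bottom-up: net[k] = max over allowed piece i of (p[i] + net[k−i]) − 1 per cut.
net[1] = 2
net[2] = max(2+2-1, 7+0) = 7
net[3] = max(2+7-1, 7+2-1, 4+0) = 8
net[4] = max(2+8-1, 7+7-1, 4+2-1, 11+0) = 13
net[5] = max(2+13-1, 7+8-1, 4+7-1, 11+2-1, 11+0) = 14
One optimal plan: pieces 2 + 2 + 1 (2 cuts) → €16 − €2 = €14.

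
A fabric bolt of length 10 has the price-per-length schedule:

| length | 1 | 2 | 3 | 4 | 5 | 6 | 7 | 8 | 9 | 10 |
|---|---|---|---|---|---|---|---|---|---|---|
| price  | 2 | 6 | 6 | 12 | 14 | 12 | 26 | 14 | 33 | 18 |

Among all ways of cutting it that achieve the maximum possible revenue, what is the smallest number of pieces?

2

Consider every possible first cut. r[k] is the best of p[i]+r[k−i] over all sellable i≤k.
r[1] = 2
r[2] = max(2+2, 6+0) = 6
r[3] = max(2+6, 6+2, 6+0) = 8
r[4] = max(2+8, 6+6, 6+2, 12+0) = 12
r[5] = max(2+12, 6+8, 6+6, 12+2, 14+0) = 14
r[6] = max(2+14, 6+12, 6+8, 12+6, 14+2, 12+0) = 18
r[7] = max(2+18, 6+14, 6+12, …, 12+2, 26+0) = 26
r[8] = max(2+26, 6+18, 6+14, …, 26+2, 14+0) = 28
r[9] = max(2+28, 6+26, 6+18, …, 14+2, 33+0) = 33
r[10] = max(2+33, 6+28, 6+26, …, 33+2, 18+0) = 35
Maximum revenue is $35.
Now minimize piece count subject to staying optimal: for each k, pieces[k] = 1 + min over i with p[i]+r[k−i]=r[k] of pieces[k−i].
pieces[7] = 1
pieces[8] = 2
pieces[9] = 1
pieces[10] = 2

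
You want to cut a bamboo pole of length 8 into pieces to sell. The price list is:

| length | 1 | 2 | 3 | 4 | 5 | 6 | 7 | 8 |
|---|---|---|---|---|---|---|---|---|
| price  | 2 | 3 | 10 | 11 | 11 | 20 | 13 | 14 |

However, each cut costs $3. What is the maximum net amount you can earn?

20

Build r[k] bottom-up: r[k] = max over allowed piece i of (p[i] + r[k−i]) − 3 per cut.
r[1] = 2
r[2] = 3
r[3] = 10
r[4] = 11
r[5] = 11
r[6] = 20
r[7] = 19  (first piece 1, then r[6]=20)
r[8] = 20  (first piece 2, then r[6]=20)
One optimal plan: pieces 6 + 2 (1 cut) → $23 − $3 = $20.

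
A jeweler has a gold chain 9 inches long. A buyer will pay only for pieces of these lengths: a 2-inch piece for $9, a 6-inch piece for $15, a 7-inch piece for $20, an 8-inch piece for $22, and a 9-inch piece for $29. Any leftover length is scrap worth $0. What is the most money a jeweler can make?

36

Build f[k] bottom-up: f[k] = max over allowed piece i of (p[i] + f[k−i]).
f[1] = 0
f[2] = 9
f[3] = 9
f[4] = 18  (first piece 2, then f[2]=9)
f[5] = 18
f[6] = 27  (first piece 2, then f[4]=18)
f[7] = 27
f[8] = 36  (first piece 2, then f[6]=27)
f[9] = 36
One optimal cutting: pieces 2 + 2 + 2 + 2 with 1 inch of scrap → $36.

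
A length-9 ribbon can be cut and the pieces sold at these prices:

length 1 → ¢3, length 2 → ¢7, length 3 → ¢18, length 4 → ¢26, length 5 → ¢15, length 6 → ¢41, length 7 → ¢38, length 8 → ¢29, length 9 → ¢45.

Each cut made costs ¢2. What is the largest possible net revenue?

Build net[k] bottom-up: net[k] = max over allowed piece i of (p[i] + net[k−i]) − 2 per cut.
net[1] = 3
net[2] = 7
net[3] = 18
net[4] = 26
net[5] = 27  (first piece 1, then net[4]=26)
net[6] = 41
net[7] = 42  (first piece 1, then net[6]=41)
net[8] = 50  (first piece 4, then net[4]=26)
net[9] = 57  (first piece 3, then net[6]=41)
One optimal plan: pieces 6 + 3 (1 cut) → ¢59 − ¢2 = ¢57.

57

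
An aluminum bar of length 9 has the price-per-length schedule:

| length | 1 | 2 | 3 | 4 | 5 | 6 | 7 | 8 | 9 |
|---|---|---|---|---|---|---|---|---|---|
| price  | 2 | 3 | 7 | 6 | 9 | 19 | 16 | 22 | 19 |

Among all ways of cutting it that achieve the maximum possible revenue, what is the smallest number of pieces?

Consider every possible first cut. r[k] is the best of p[i]+r[k−i] over all sellable i≤k.
r[1] = 2
r[2] = max(2+2, 3+0) = 4
r[3] = max(2+4, 3+2, 7+0) = 7
r[4] = max(2+7, 3+4, 7+2, 6+0) = 9
r[5] = max(2+9, 3+7, 7+4, 6+2, 9+0) = 11
r[6] = max(2+11, 3+9, 7+7, 6+4, 9+2, 19+0) = 19
r[7] = max(2+19, 3+11, 7+9, …, 19+2, 16+0) = 21
r[8] = max(2+21, 3+19, 7+11, …, 16+2, 22+0) = 23
r[9] = max(2+23, 3+21, 7+19, …, 22+2, 19+0) = 26
Maximum revenue is $26.
Now minimize piece count subject to staying optimal: for each k, pieces[k] = 1 + min over i with p[i]+r[k−i]=r[k] of pieces[k−i].
pieces[6] = 1
pieces[7] = 2
pieces[8] = 3
pieces[9] = 2

2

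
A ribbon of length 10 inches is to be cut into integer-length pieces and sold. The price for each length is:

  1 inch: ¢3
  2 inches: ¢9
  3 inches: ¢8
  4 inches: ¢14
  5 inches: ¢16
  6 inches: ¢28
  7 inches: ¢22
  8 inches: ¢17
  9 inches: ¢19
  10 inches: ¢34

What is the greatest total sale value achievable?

46

Let r[k] be the best obtainable value from length k. For each k, try every first piece i and keep the best of price[i] + r[k−i].
r[1] = 3
r[2] = max(3+3, 9+0) = 9
r[3] = max(3+9, 9+3, 8+0) = 12
r[4] = max(3+12, 9+9, 8+3, 14+0) = 18
r[5] = max(3+18, 9+12, 8+9, 14+3, 16+0) = 21
r[6] = max(3+21, 9+18, 8+12, 14+9, 16+3, 28+0) = 28
r[7] = max(3+28, 9+21, 8+18, …, 28+3, 22+0) = 31
r[8] = max(3+31, 9+28, 8+21, …, 22+3, 17+0) = 37
r[9] = max(3+37, 9+31, 8+28, …, 17+3, 19+0) = 40
r[10] = max(3+40, 9+37, 8+31, …, 19+3, 34+0) = 46
One optimal cutting: 6 + 2 + 2 → ¢28 + ¢9 + ¢9 = ¢46.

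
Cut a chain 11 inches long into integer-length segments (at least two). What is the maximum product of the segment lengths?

54

Define g[k] = max over 1≤i<k of i · max(k−i, g[k−i]); the inner max lets the remainder stay uncut if that's better.
g[2] = 1·max(1,0) = 1·1 = 1
g[3] = 1·max(2,1) = 1·2 = 2
g[4] = 2·max(2,1) = 2·2 = 4
g[5] = 2·max(3,2) = 2·3 = 6
g[6] = 3·max(3,2) = 3·3 = 9
g[7] = 2·max(5,6) = 2·6 = 12
g[8] = 2·max(6,9) = 2·9 = 18
g[9] = 3·max(6,9) = 3·9 = 27
g[10] = 2·max(8,18) = 2·18 = 36
g[11] = 2·max(9,27) = 2·27 = 54
One optimal split: 3 + 3 + 3 + 2; product 3·3·3·2 = 54.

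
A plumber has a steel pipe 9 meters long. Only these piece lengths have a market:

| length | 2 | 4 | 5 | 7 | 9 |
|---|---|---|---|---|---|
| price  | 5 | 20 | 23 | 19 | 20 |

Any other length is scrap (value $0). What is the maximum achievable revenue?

43

Consider every possible first cut. f[k] is the best of p[i]+f[k−i] over all sellable i≤k.
f[1] = 0
f[2] = 5
f[3] = 5
f[4] = max(5+5, 20+0) = 20
f[5] = max(5+5, 20+0, 23+0) = 23
f[6] = max(5+20, 20+5, 23+0) = 25
f[7] = max(5+23, 20+5, 23+5, 19+0) = 28
f[8] = max(5+25, 20+20, 23+5, 19+0) = 40
f[9] = max(5+28, 20+23, 23+20, 19+5, 20+0) = 43
One optimal cutting: 5 + 4 → $43.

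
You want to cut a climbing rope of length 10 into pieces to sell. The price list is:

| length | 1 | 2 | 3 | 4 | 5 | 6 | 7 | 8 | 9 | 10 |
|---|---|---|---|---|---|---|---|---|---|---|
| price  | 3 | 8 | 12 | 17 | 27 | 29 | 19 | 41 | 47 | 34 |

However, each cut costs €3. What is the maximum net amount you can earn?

51

Consider every possible first cut. v[k] is the best of p[i]+v[k−i] over all sellable i≤k, charging 3 whenever i<k.
v[1] = 3
v[2] = max(3+3-3, 8+0) = 8
v[3] = max(3+8-3, 8+3-3, 12+0) = 12
v[4] = max(3+12-3, 8+8-3, 12+3-3, 17+0) = 17
v[5] = max(3+17-3, 8+12-3, 12+8-3, 17+3-3, 27+0) = 27
v[6] = max(3+27-3, 8+17-3, 12+12-3, 17+8-3, 27+3-3, 29+0) = 29
v[7] = max(3+29-3, 8+27-3, 12+17-3, …, 29+3-3, 19+0) = 32
v[8] = max(3+32-3, 8+29-3, 12+27-3, …, 19+3-3, 41+0) = 41
v[9] = max(3+41-3, 8+32-3, 12+29-3, …, 41+3-3, 47+0) = 47
v[10] = max(3+47-3, 8+41-3, 12+32-3, …, 47+3-3, 34+0) = 51
One optimal plan: pieces 5 + 5 (1 cut) → €54 − €3 = €51.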